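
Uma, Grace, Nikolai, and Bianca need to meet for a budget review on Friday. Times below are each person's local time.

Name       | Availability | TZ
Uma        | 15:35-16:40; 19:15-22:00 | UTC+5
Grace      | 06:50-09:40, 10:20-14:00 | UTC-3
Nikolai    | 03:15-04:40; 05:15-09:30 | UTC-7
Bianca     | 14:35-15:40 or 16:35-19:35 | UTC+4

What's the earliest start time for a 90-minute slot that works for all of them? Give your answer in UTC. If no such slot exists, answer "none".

Uma in UTC: 10:35-11:40, 14:15-17:00 (subtract 5h to convert from UTC+5).
Grace in UTC: 09:50-12:40, 13:20-17:00 (add 3h to convert from UTC-3).
Nikolai in UTC: 10:15-11:40, 12:15-16:30 (add 7h to convert from UTC-7).
Bianca in UTC: 10:35-11:40, 12:35-15:35 (subtract 4h to convert from UTC+4).
Uma ∩ Grace: 10:35-11:40, 14:15-17:00.
Uma ∩ Grace ∩ Nikolai: 10:35-11:40, 14:15-16:30.
Uma ∩ Grace ∩ Nikolai ∩ Bianca: 10:35-11:40, 14:15-15:35.
Those are the intersection windows.
No common window is at least 90 minutes long.

none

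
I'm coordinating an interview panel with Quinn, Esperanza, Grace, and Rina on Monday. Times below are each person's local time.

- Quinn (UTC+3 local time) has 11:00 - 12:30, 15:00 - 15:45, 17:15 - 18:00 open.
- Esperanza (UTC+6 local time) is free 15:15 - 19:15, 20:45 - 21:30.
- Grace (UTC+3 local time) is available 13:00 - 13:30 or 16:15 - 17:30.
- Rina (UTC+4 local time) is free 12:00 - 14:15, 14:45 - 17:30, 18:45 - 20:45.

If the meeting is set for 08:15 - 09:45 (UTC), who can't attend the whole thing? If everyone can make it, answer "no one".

Quinn in UTC: 08:00-09:30, 12:00-12:45, 14:15-15:00 (subtract 3h to convert from UTC+3).
Esperanza in UTC: 09:15-13:15, 14:45-15:30 (subtract 6h to convert from UTC+6).
Grace in UTC: 10:00-10:30, 13:15-14:30 (subtract 3h to convert from UTC+3).
Rina in UTC: 08:00-10:15, 10:45-13:30, 14:45-16:45 (subtract 4h to convert from UTC+4).
Quinn: not fully free for 08:15-09:45. Esperanza: not fully free for 08:15-09:45. Grace: not fully free for 08:15-09:45. Rina: free for 08:15-09:45.

Esperanza, Grace, Quinn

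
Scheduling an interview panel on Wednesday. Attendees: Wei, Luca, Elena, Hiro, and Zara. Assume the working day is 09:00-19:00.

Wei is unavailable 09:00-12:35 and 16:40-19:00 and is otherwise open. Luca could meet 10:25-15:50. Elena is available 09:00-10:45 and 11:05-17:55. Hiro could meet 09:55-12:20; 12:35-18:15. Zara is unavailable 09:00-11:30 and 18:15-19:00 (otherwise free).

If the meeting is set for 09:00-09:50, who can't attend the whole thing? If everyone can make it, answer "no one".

Hiro, Luca, Wei, Zara

Wei free: 12:35-16:40 (invert busy blocks within the working day).
Luca free: 10:25-15:50.
Elena free: 09:00-10:45, 11:05-17:55.
Hiro free: 09:55-12:20, 12:35-18:15.
Zara free: 11:30-18:15 (invert busy blocks within the working day).
Wei: not fully free for 09:00-09:50. Luca: not fully free for 09:00-09:50. Elena: free for 09:00-09:50. Hiro: not fully free for 09:00-09:50. Zara: not fully free for 09:00-09:50.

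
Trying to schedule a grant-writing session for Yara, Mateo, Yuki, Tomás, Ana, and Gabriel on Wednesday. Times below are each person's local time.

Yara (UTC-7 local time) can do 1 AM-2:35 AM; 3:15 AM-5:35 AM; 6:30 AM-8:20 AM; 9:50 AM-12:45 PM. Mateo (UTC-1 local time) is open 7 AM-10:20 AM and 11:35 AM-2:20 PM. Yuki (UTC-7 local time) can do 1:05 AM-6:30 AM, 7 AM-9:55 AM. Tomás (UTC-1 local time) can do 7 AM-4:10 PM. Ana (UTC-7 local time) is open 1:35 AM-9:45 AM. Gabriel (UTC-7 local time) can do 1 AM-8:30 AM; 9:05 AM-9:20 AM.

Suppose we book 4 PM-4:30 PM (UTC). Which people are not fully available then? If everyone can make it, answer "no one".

Gabriel, Mateo, Yara

Yara in UTC: 08:00-09:35, 10:15-12:35, 13:30-15:20, 16:50-19:45 (add 7h to convert from UTC-7).
Mateo in UTC: 08:00-11:20, 12:35-15:20 (add 1h to convert from UTC-1).
Yuki in UTC: 08:05-13:30, 14:00-16:55 (add 7h to convert from UTC-7).
Tomás in UTC: 08:00-17:10 (add 1h to convert from UTC-1).
Ana in UTC: 08:35-16:45 (add 7h to convert from UTC-7).
Gabriel in UTC: 08:00-15:30, 16:05-16:20 (add 7h to convert from UTC-7).
Yara: not fully free for 16:00-16:30. Mateo: not fully free for 16:00-16:30. Yuki: free for 16:00-16:30. Tomás: free for 16:00-16:30. Ana: free for 16:00-16:30. Gabriel: not fully free for 16:00-16:30.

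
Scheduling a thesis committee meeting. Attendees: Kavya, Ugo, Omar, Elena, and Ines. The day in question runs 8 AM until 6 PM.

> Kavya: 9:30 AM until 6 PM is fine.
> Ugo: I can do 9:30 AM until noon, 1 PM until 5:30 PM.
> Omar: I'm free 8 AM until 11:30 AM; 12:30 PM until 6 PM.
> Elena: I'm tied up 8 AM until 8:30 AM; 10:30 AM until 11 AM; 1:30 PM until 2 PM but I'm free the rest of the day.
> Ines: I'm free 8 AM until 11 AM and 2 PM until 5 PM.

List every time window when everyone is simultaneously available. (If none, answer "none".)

Kavya free: 09:30-18:00.
Ugo free: 09:30-12:00, 13:00-17:30.
Omar free: 08:00-11:30, 12:30-18:00.
Elena free: 08:30-10:30, 11:00-13:30, 14:00-18:00 (invert busy blocks within the working day).
Ines free: 08:00-11:00, 14:00-17:00.
Kavya ∩ Ugo: 09:30-12:00, 13:00-17:30.
Kavya ∩ Ugo ∩ Omar: 09:30-11:30, 13:00-17:30.
Kavya ∩ Ugo ∩ Omar ∩ Elena: 09:30-10:30, 11:00-11:30, 13:00-13:30, 14:00-17:30.
Kavya ∩ Ugo ∩ Omar ∩ Elena ∩ Ines: 09:30-10:30, 14:00-17:00.
Those are the intersection windows.

09:30-10:30, 14:00-17:00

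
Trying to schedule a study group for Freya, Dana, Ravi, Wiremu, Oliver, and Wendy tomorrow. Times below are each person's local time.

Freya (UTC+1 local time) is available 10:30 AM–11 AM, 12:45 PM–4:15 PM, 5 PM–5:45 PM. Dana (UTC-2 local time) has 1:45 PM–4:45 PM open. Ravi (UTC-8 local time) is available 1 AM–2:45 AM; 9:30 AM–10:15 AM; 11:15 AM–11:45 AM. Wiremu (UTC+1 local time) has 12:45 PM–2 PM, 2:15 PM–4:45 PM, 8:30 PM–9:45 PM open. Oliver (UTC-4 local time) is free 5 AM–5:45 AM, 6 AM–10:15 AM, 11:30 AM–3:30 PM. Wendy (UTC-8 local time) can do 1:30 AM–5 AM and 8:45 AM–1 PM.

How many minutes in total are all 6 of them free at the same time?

0

Freya in UTC: 09:30-10:00, 11:45-15:15, 16:00-16:45 (subtract 1h to convert from UTC+1).
Dana in UTC: 15:45-18:45 (add 2h to convert from UTC-2).
Ravi in UTC: 09:00-10:45, 17:30-18:15, 19:15-19:45 (add 8h to convert from UTC-8).
Wiremu in UTC: 11:45-13:00, 13:15-15:45, 19:30-20:45 (subtract 1h to convert from UTC+1).
Oliver in UTC: 09:00-09:45, 10:00-14:15, 15:30-19:30 (add 4h to convert from UTC-4).
Wendy in UTC: 09:30-13:00, 16:45-21:00 (add 8h to convert from UTC-8).
Freya ∩ Dana: 16:00-16:45.
Freya ∩ Dana ∩ Ravi: ∅.
Freya ∩ Dana ∩ Ravi ∩ Wiremu: ∅.
Freya ∩ Dana ∩ Ravi ∩ Wiremu ∩ Oliver: ∅.
Freya ∩ Dana ∩ Ravi ∩ Wiremu ∩ Oliver ∩ Wendy: ∅.
There is no time when everyone is free.
There is no common window, so the total is 0 minutes.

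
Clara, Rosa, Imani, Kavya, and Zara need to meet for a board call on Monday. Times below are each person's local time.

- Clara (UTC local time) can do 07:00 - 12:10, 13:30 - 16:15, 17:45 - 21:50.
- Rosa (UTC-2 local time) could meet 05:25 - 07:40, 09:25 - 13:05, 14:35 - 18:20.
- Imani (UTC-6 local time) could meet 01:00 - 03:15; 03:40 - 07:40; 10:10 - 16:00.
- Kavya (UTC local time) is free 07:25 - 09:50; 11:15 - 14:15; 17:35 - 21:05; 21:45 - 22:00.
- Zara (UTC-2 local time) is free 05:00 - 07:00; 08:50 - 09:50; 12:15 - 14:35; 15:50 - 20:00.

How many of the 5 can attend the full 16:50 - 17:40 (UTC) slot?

Clara in UTC: 07:00-12:10, 13:30-16:15, 17:45-21:50.
Rosa in UTC: 07:25-09:40, 11:25-15:05, 16:35-20:20 (add 2h to convert from UTC-2).
Imani in UTC: 07:00-09:15, 09:40-13:40, 16:10-22:00 (add 6h to convert from UTC-6).
Kavya in UTC: 07:25-09:50, 11:15-14:15, 17:35-21:05, 21:45-22:00.
Zara in UTC: 07:00-09:00, 10:50-11:50, 14:15-16:35, 17:50-22:00 (add 2h to convert from UTC-2).
Rosa and Imani can make the full 16:50-17:40 slot — that's 2.

2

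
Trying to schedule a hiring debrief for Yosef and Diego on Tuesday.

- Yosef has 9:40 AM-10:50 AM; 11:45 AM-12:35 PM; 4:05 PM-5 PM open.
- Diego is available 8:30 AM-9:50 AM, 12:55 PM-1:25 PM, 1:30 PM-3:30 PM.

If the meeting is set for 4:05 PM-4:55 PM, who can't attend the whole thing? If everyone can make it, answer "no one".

Yosef: free for 16:05-16:55. Diego: not fully free for 16:05-16:55.

Diego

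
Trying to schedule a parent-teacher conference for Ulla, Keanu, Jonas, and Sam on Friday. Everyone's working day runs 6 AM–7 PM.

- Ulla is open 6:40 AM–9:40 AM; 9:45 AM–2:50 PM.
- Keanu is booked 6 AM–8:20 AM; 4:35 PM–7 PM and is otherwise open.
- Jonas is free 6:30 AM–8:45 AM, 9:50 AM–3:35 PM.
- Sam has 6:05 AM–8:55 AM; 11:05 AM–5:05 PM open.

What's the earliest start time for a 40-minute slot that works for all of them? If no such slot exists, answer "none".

11:05

Ulla free: 06:40-09:40, 09:45-14:50.
Keanu free: 08:20-16:35 (invert busy blocks within the working day).
Jonas free: 06:30-08:45, 09:50-15:35.
Sam free: 06:05-08:55, 11:05-17:05.
Ulla ∩ Keanu: 08:20-09:40, 09:45-14:50.
Ulla ∩ Keanu ∩ Jonas: 08:20-08:45, 09:50-14:50.
Ulla ∩ Keanu ∩ Jonas ∩ Sam: 08:20-08:45, 11:05-14:50.
The first common window of at least 40 minutes is 11:05-14:50, so the earliest start is 11:05.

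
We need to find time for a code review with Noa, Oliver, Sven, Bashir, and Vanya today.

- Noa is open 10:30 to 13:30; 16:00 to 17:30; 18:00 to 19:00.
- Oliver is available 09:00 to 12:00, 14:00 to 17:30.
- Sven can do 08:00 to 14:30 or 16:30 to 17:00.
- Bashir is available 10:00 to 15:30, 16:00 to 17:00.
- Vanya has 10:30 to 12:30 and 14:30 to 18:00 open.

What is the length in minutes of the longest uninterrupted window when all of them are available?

90

Noa ∩ Oliver: 10:30-12:00, 16:00-17:30.
Noa ∩ Oliver ∩ Sven: 10:30-12:00, 16:30-17:00.
Noa ∩ Oliver ∩ Sven ∩ Bashir: 10:30-12:00, 16:30-17:00.
Noa ∩ Oliver ∩ Sven ∩ Bashir ∩ Vanya: 10:30-12:00, 16:30-17:00.
So the common availability across everyone is 10:30-12:00, 16:30-17:00.
The longest is 10:30-12:00 at 90 minutes.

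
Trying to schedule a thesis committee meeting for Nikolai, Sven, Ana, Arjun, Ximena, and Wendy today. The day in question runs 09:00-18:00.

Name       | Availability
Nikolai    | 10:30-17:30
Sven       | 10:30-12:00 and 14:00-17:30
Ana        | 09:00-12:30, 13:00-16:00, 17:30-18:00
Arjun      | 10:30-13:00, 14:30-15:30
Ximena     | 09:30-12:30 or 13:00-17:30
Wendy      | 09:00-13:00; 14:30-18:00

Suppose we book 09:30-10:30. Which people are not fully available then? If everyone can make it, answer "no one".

Nikolai: not fully free for 09:30-10:30. Sven: not fully free for 09:30-10:30. Ana: free for 09:30-10:30. Arjun: not fully free for 09:30-10:30. Ximena: free for 09:30-10:30. Wendy: free for 09:30-10:30.

Arjun, Nikolai, Sven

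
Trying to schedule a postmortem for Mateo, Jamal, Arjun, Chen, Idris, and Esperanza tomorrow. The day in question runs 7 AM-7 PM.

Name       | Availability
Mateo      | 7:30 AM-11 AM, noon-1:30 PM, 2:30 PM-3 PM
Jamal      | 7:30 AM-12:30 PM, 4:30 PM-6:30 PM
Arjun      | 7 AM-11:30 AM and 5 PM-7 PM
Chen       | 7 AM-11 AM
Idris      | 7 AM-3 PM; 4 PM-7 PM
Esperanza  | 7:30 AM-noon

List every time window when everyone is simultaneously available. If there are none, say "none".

Mateo ∩ Jamal: 07:30-11:00, 12:00-12:30.
Mateo ∩ Jamal ∩ Arjun: 07:30-11:00.
Mateo ∩ Jamal ∩ Arjun ∩ Chen: 07:30-11:00.
Mateo ∩ Jamal ∩ Arjun ∩ Chen ∩ Idris: 07:30-11:00.
Mateo ∩ Jamal ∩ Arjun ∩ Chen ∩ Idris ∩ Esperanza: 07:30-11:00.

07:30-11:00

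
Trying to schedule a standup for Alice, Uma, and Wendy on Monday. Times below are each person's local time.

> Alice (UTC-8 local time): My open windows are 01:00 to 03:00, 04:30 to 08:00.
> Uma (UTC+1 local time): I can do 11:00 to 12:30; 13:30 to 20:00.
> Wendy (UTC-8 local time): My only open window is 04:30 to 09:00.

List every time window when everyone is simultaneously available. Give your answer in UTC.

12:30-16:00

Alice in UTC: 09:00-11:00, 12:30-16:00 (add 8h to convert from UTC-8).
Uma in UTC: 10:00-11:30, 12:30-19:00 (subtract 1h to convert from UTC+1).
Wendy in UTC: 12:30-17:00 (add 8h to convert from UTC-8).
Alice ∩ Uma: 10:00-11:00, 12:30-16:00.
Alice ∩ Uma ∩ Wendy: 12:30-16:00.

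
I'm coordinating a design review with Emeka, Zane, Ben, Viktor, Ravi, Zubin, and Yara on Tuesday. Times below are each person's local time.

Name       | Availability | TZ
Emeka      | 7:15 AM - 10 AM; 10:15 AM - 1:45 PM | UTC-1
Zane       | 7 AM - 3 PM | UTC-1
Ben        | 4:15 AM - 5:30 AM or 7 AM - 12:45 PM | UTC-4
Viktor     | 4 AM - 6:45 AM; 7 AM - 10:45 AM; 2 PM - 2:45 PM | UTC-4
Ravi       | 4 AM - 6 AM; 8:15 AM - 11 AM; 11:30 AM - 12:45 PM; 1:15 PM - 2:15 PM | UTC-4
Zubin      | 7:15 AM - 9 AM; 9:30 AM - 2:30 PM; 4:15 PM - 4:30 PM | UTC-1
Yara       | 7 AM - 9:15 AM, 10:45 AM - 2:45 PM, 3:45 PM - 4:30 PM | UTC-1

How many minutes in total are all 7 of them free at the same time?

Emeka in UTC: 08:15-11:00, 11:15-14:45 (add 1h to convert from UTC-1).
Zane in UTC: 08:00-16:00 (add 1h to convert from UTC-1).
Ben in UTC: 08:15-09:30, 11:00-16:45 (add 4h to convert from UTC-4).
Viktor in UTC: 08:00-10:45, 11:00-14:45, 18:00-18:45 (add 4h to convert from UTC-4).
Ravi in UTC: 08:00-10:00, 12:15-15:00, 15:30-16:45, 17:15-18:15 (add 4h to convert from UTC-4).
Zubin in UTC: 08:15-10:00, 10:30-15:30, 17:15-17:30 (add 1h to convert from UTC-1).
Yara in UTC: 08:00-10:15, 11:45-15:45, 16:45-17:30 (add 1h to convert from UTC-1).
Emeka ∩ Zane: 08:15-11:00, 11:15-14:45.
Emeka ∩ Zane ∩ Ben: 08:15-09:30, 11:15-14:45.
Emeka ∩ Zane ∩ Ben ∩ Viktor: 08:15-09:30, 11:15-14:45.
Emeka ∩ Zane ∩ Ben ∩ Viktor ∩ Ravi: 08:15-09:30, 12:15-14:45.
Emeka ∩ Zane ∩ Ben ∩ Viktor ∩ Ravi ∩ Zubin: 08:15-09:30, 12:15-14:45.
Emeka ∩ Zane ∩ Ben ∩ Viktor ∩ Ravi ∩ Zubin ∩ Yara: 08:15-09:30, 12:15-14:45.
Summing the common windows: 75 + 150 = 225 minutes.

225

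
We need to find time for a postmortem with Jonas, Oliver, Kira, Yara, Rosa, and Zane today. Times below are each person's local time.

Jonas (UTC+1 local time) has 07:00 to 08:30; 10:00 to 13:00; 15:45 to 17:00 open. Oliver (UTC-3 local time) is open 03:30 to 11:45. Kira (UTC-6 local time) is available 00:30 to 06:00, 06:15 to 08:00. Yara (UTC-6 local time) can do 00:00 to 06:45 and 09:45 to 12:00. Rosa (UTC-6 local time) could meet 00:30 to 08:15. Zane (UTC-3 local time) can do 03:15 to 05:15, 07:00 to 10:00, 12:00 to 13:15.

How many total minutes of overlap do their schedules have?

Jonas in UTC: 06:00-07:30, 09:00-12:00, 14:45-16:00 (subtract 1h to convert from UTC+1).
Oliver in UTC: 06:30-14:45 (add 3h to convert from UTC-3).
Kira in UTC: 06:30-12:00, 12:15-14:00 (add 6h to convert from UTC-6).
Yara in UTC: 06:00-12:45, 15:45-18:00 (add 6h to convert from UTC-6).
Rosa in UTC: 06:30-14:15 (add 6h to convert from UTC-6).
Zane in UTC: 06:15-08:15, 10:00-13:00, 15:00-16:15 (add 3h to convert from UTC-3).
Jonas ∩ Oliver: 06:30-07:30, 09:00-12:00.
Jonas ∩ Oliver ∩ Kira: 06:30-07:30, 09:00-12:00.
Jonas ∩ Oliver ∩ Kira ∩ Yara: 06:30-07:30, 09:00-12:00.
Jonas ∩ Oliver ∩ Kira ∩ Yara ∩ Rosa: 06:30-07:30, 09:00-12:00.
Jonas ∩ Oliver ∩ Kira ∩ Yara ∩ Rosa ∩ Zane: 06:30-07:30, 10:00-12:00.
So the common availability across everyone is 06:30-07:30, 10:00-12:00.
Summing the common windows: 60 + 120 = 180 minutes.

180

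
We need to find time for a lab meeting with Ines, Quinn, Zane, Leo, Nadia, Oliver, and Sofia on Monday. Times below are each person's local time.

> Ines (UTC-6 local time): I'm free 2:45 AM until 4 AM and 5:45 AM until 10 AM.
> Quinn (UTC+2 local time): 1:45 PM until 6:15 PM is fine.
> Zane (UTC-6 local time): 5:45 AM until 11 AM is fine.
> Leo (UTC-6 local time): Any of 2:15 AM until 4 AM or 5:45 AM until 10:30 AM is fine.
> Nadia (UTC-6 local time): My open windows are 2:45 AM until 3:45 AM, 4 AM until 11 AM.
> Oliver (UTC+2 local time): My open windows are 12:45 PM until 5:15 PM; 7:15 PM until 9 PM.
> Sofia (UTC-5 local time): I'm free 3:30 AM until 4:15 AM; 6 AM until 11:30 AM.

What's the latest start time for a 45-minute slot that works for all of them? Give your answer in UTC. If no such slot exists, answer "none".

Ines in UTC: 08:45-10:00, 11:45-16:00 (add 6h to convert from UTC-6).
Quinn in UTC: 11:45-16:15 (subtract 2h to convert from UTC+2).
Zane in UTC: 11:45-17:00 (add 6h to convert from UTC-6).
Leo in UTC: 08:15-10:00, 11:45-16:30 (add 6h to convert from UTC-6).
Nadia in UTC: 08:45-09:45, 10:00-17:00 (add 6h to convert from UTC-6).
Oliver in UTC: 10:45-15:15, 17:15-19:00 (subtract 2h to convert from UTC+2).
Sofia in UTC: 08:30-09:15, 11:00-16:30 (add 5h to convert from UTC-5).
Ines ∩ Quinn: 11:45-16:00.
Ines ∩ Quinn ∩ Zane: 11:45-16:00.
Ines ∩ Quinn ∩ Zane ∩ Leo: 11:45-16:00.
Ines ∩ Quinn ∩ Zane ∩ Leo ∩ Nadia: 11:45-16:00.
Ines ∩ Quinn ∩ Zane ∩ Leo ∩ Nadia ∩ Oliver: 11:45-15:15.
Ines ∩ Quinn ∩ Zane ∩ Leo ∩ Nadia ∩ Oliver ∩ Sofia: 11:45-15:15.
Those are the intersection windows.
The last common window of at least 45 minutes is 11:45-15:15; a 45-minute meeting can start as late as 14:30 and still end by 15:15.

14:30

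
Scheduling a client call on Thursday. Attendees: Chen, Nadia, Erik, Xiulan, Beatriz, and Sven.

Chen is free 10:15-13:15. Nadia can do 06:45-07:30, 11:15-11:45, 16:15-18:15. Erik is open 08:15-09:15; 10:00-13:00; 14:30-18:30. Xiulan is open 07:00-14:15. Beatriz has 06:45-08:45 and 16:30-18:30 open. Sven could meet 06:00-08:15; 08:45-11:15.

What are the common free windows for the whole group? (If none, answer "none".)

Chen ∩ Nadia: 11:15-11:45.
Chen ∩ Nadia ∩ Erik: 11:15-11:45.
Chen ∩ Nadia ∩ Erik ∩ Xiulan: 11:15-11:45.
Chen ∩ Nadia ∩ Erik ∩ Xiulan ∩ Beatriz: ∅.
Chen ∩ Nadia ∩ Erik ∩ Xiulan ∩ Beatriz ∩ Sven: ∅.
There is no time when everyone is free.

none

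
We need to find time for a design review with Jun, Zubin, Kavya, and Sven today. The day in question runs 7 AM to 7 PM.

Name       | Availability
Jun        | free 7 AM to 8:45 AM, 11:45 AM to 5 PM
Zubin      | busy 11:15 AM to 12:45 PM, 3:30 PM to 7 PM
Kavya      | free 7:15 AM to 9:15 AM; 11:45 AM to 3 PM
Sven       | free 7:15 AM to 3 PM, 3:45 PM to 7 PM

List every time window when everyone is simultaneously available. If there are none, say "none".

07:15-08:45, 12:45-15:00

Jun free: 07:00-08:45, 11:45-17:00.
Zubin free: 07:00-11:15, 12:45-15:30 (invert busy blocks within the working day).
Kavya free: 07:15-09:15, 11:45-15:00.
Sven free: 07:15-15:00, 15:45-19:00.
Jun ∩ Zubin: 07:00-08:45, 12:45-15:30.
Jun ∩ Zubin ∩ Kavya: 07:15-08:45, 12:45-15:00.
Jun ∩ Zubin ∩ Kavya ∩ Sven: 07:15-08:45, 12:45-15:00.
Those are the intersection windows.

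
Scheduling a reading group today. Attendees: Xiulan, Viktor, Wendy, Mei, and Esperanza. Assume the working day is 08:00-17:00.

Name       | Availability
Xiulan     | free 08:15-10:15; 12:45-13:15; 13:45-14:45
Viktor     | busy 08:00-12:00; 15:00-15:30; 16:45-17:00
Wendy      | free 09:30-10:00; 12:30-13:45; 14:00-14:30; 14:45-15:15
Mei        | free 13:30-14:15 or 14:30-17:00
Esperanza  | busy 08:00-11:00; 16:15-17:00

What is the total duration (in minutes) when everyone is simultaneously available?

15

Xiulan free: 08:15-10:15, 12:45-13:15, 13:45-14:45.
Viktor free: 12:00-15:00, 15:30-16:45 (invert busy blocks within the working day).
Wendy free: 09:30-10:00, 12:30-13:45, 14:00-14:30, 14:45-15:15.
Mei free: 13:30-14:15, 14:30-17:00.
Esperanza free: 11:00-16:15 (invert busy blocks within the working day).
Xiulan ∩ Viktor: 12:45-13:15, 13:45-14:45.
Xiulan ∩ Viktor ∩ Wendy: 12:45-13:15, 14:00-14:30.
Xiulan ∩ Viktor ∩ Wendy ∩ Mei: 14:00-14:15.
Xiulan ∩ Viktor ∩ Wendy ∩ Mei ∩ Esperanza: 14:00-14:15.
Those are the intersection windows.
That's a single block of 15 minutes.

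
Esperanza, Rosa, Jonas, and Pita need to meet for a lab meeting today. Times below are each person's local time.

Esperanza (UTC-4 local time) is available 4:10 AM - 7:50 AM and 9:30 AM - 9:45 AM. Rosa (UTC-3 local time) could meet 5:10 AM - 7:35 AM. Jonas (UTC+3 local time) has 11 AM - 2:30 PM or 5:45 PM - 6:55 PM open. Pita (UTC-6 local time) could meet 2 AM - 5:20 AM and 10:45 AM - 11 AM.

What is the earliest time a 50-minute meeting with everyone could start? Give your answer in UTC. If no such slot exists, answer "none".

Esperanza in UTC: 08:10-11:50, 13:30-13:45 (add 4h to convert from UTC-4).
Rosa in UTC: 08:10-10:35 (add 3h to convert from UTC-3).
Jonas in UTC: 08:00-11:30, 14:45-15:55 (subtract 3h to convert from UTC+3).
Pita in UTC: 08:00-11:20, 16:45-17:00 (add 6h to convert from UTC-6).
Esperanza ∩ Rosa: 08:10-10:35.
Esperanza ∩ Rosa ∩ Jonas: 08:10-10:35.
Esperanza ∩ Rosa ∩ Jonas ∩ Pita: 08:10-10:35.
Those are the intersection windows.
The first common window of at least 50 minutes is 08:10-10:35, so the earliest start is 08:10.

08:10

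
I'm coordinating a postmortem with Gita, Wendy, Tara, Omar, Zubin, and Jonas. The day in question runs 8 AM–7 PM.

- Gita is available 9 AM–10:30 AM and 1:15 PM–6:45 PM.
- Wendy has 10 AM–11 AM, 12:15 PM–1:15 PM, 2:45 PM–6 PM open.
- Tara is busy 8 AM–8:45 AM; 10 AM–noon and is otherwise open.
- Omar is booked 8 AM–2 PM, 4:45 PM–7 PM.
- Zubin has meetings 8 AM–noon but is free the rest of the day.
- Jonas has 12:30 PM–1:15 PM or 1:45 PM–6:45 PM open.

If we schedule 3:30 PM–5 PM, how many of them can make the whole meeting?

5

Gita free: 09:00-10:30, 13:15-18:45.
Wendy free: 10:00-11:00, 12:15-13:15, 14:45-18:00.
Tara free: 08:45-10:00, 12:00-19:00 (invert busy blocks within the working day).
Omar free: 14:00-16:45 (invert busy blocks within the working day).
Zubin free: 12:00-19:00 (invert busy blocks within the working day).
Jonas free: 12:30-13:15, 13:45-18:45.
Gita, Wendy, Tara, Zubin, and Jonas can make the full 15:30-17:00 slot — that's 5.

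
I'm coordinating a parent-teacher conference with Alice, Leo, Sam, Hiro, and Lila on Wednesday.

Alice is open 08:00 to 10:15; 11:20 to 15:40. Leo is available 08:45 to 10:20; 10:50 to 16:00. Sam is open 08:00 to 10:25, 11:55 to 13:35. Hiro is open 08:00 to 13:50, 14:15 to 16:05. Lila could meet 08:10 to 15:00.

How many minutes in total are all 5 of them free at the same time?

190

Alice ∩ Leo: 08:45-10:15, 11:20-15:40.
Alice ∩ Leo ∩ Sam: 08:45-10:15, 11:55-13:35.
Alice ∩ Leo ∩ Sam ∩ Hiro: 08:45-10:15, 11:55-13:35.
Alice ∩ Leo ∩ Sam ∩ Hiro ∩ Lila: 08:45-10:15, 11:55-13:35.
Summing the common windows: 90 + 100 = 190 minutes.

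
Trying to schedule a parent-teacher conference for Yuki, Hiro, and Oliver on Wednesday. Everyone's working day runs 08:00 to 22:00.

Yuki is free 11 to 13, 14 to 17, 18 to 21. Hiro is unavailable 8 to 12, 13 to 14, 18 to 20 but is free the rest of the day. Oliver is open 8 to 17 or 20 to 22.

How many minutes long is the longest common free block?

Yuki free: 11:00-13:00, 14:00-17:00, 18:00-21:00.
Hiro free: 12:00-13:00, 14:00-18:00, 20:00-22:00 (invert busy blocks within the working day).
Oliver free: 08:00-17:00, 20:00-22:00.
Yuki ∩ Hiro: 12:00-13:00, 14:00-17:00, 20:00-21:00.
Yuki ∩ Hiro ∩ Oliver: 12:00-13:00, 14:00-17:00, 20:00-21:00.
The longest is 14:00-17:00 at 180 minutes.

180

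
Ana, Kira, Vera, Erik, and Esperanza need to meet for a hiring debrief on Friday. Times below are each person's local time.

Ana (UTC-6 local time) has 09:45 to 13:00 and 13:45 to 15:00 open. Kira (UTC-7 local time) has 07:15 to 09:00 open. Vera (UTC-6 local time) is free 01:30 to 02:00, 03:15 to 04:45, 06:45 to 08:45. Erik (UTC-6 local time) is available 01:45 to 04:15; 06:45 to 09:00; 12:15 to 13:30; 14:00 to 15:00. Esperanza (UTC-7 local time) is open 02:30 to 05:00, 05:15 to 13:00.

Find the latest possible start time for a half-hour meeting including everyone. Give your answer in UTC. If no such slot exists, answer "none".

none

Ana in UTC: 15:45-19:00, 19:45-21:00 (add 6h to convert from UTC-6).
Kira in UTC: 14:15-16:00 (add 7h to convert from UTC-7).
Vera in UTC: 07:30-08:00, 09:15-10:45, 12:45-14:45 (add 6h to convert from UTC-6).
Erik in UTC: 07:45-10:15, 12:45-15:00, 18:15-19:30, 20:00-21:00 (add 6h to convert from UTC-6).
Esperanza in UTC: 09:30-12:00, 12:15-20:00 (add 7h to convert from UTC-7).
Ana ∩ Kira: 15:45-16:00.
Ana ∩ Kira ∩ Vera: ∅.
Ana ∩ Kira ∩ Vera ∩ Erik: ∅.
Ana ∩ Kira ∩ Vera ∩ Erik ∩ Esperanza: ∅.
There is no time when everyone is free.
No common window is at least 30 minutes long.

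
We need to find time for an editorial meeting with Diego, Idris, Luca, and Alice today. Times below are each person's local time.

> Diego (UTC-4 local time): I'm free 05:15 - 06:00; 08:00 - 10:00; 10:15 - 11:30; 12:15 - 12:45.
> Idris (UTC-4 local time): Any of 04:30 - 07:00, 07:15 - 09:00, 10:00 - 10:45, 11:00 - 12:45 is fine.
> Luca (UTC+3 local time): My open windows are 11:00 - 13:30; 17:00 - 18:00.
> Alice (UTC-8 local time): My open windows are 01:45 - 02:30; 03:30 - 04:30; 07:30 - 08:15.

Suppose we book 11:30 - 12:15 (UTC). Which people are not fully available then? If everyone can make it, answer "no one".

Diego in UTC: 09:15-10:00, 12:00-14:00, 14:15-15:30, 16:15-16:45 (add 4h to convert from UTC-4).
Idris in UTC: 08:30-11:00, 11:15-13:00, 14:00-14:45, 15:00-16:45 (add 4h to convert from UTC-4).
Luca in UTC: 08:00-10:30, 14:00-15:00 (subtract 3h to convert from UTC+3).
Alice in UTC: 09:45-10:30, 11:30-12:30, 15:30-16:15 (add 8h to convert from UTC-8).
Diego: not fully free for 11:30-12:15. Idris: free for 11:30-12:15. Luca: not fully free for 11:30-12:15. Alice: free for 11:30-12:15.

Diego, Luca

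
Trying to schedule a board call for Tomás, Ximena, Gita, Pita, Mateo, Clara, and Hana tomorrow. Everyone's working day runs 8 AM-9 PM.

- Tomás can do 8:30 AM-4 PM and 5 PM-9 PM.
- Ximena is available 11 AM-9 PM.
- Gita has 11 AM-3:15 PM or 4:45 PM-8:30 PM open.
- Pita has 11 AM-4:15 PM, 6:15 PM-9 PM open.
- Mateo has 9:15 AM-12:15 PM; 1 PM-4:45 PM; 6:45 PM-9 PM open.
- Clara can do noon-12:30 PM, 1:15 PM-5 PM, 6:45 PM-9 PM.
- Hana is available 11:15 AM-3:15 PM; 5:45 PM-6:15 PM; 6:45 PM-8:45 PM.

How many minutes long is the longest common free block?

120

Tomás ∩ Ximena: 11:00-16:00, 17:00-21:00.
Tomás ∩ Ximena ∩ Gita: 11:00-15:15, 17:00-20:30.
Tomás ∩ Ximena ∩ Gita ∩ Pita: 11:00-15:15, 18:15-20:30.
Tomás ∩ Ximena ∩ Gita ∩ Pita ∩ Mateo: 11:00-12:15, 13:00-15:15, 18:45-20:30.
Tomás ∩ Ximena ∩ Gita ∩ Pita ∩ Mateo ∩ Clara: 12:00-12:15, 13:15-15:15, 18:45-20:30.
Tomás ∩ Ximena ∩ Gita ∩ Pita ∩ Mateo ∩ Clara ∩ Hana: 12:00-12:15, 13:15-15:15, 18:45-20:30.
Those are the intersection windows.
The longest is 13:15-15:15 at 120 minutes.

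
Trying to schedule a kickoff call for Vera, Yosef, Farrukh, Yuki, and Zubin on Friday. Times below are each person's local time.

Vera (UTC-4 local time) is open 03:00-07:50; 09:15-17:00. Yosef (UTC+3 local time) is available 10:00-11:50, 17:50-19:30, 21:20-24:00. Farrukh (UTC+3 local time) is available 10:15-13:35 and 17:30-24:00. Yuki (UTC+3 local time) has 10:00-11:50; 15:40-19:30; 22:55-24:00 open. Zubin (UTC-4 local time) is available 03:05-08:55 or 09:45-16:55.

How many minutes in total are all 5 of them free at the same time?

255

Vera in UTC: 07:00-11:50, 13:15-21:00 (add 4h to convert from UTC-4).
Yosef in UTC: 07:00-08:50, 14:50-16:30, 18:20-21:00 (subtract 3h to convert from UTC+3).
Farrukh in UTC: 07:15-10:35, 14:30-21:00 (subtract 3h to convert from UTC+3).
Yuki in UTC: 07:00-08:50, 12:40-16:30, 19:55-21:00 (subtract 3h to convert from UTC+3).
Zubin in UTC: 07:05-12:55, 13:45-20:55 (add 4h to convert from UTC-4).
Vera ∩ Yosef: 07:00-08:50, 14:50-16:30, 18:20-21:00.
Vera ∩ Yosef ∩ Farrukh: 07:15-08:50, 14:50-16:30, 18:20-21:00.
Vera ∩ Yosef ∩ Farrukh ∩ Yuki: 07:15-08:50, 14:50-16:30, 19:55-21:00.
Vera ∩ Yosef ∩ Farrukh ∩ Yuki ∩ Zubin: 07:15-08:50, 14:50-16:30, 19:55-20:55.
So the common availability across everyone is 07:15-08:50, 14:50-16:30, 19:55-20:55.
Summing the common windows: 95 + 100 + 60 = 255 minutes.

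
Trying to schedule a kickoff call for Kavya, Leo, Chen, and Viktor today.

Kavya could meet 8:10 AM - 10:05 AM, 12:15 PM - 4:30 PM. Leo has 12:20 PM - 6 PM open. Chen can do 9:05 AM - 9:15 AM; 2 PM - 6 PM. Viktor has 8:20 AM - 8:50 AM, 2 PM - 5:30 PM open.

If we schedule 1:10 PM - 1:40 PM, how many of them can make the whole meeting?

Kavya and Leo can make the full 13:10-13:40 slot — that's 2.

2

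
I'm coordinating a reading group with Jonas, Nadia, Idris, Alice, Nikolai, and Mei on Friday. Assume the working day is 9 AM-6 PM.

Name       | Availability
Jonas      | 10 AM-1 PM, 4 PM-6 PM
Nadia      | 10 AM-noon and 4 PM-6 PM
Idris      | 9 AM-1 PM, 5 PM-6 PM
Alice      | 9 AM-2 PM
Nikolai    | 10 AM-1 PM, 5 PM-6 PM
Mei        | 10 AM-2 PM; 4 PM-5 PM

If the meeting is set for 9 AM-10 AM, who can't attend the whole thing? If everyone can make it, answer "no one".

Jonas, Mei, Nadia, Nikolai

Jonas: not fully free for 09:00-10:00. Nadia: not fully free for 09:00-10:00. Idris: free for 09:00-10:00. Alice: free for 09:00-10:00. Nikolai: not fully free for 09:00-10:00. Mei: not fully free for 09:00-10:00.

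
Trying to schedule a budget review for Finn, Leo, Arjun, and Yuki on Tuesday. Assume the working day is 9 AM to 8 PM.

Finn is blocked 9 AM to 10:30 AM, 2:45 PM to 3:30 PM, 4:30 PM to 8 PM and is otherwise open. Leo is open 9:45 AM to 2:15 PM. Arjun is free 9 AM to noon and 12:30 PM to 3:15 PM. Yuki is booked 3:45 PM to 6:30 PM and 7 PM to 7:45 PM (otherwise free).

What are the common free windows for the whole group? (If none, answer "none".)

Finn free: 10:30-14:45, 15:30-16:30 (invert busy blocks within the working day).
Leo free: 09:45-14:15.
Arjun free: 09:00-12:00, 12:30-15:15.
Yuki free: 09:00-15:45, 18:30-19:00, 19:45-20:00 (invert busy blocks within the working day).
Finn ∩ Leo: 10:30-14:15.
Finn ∩ Leo ∩ Arjun: 10:30-12:00, 12:30-14:15.
Finn ∩ Leo ∩ Arjun ∩ Yuki: 10:30-12:00, 12:30-14:15.

10:30-12:00, 12:30-14:15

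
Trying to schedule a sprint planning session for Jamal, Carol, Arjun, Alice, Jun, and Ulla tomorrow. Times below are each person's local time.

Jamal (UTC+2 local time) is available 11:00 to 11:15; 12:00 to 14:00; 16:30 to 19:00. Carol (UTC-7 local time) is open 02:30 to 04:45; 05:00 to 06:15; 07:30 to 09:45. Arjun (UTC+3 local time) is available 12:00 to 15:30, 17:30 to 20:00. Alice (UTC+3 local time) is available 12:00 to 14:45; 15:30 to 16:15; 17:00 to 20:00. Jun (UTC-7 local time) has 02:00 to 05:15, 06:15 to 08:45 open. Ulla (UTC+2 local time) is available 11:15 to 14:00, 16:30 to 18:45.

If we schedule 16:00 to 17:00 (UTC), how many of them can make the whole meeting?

Jamal in UTC: 09:00-09:15, 10:00-12:00, 14:30-17:00 (subtract 2h to convert from UTC+2).
Carol in UTC: 09:30-11:45, 12:00-13:15, 14:30-16:45 (add 7h to convert from UTC-7).
Arjun in UTC: 09:00-12:30, 14:30-17:00 (subtract 3h to convert from UTC+3).
Alice in UTC: 09:00-11:45, 12:30-13:15, 14:00-17:00 (subtract 3h to convert from UTC+3).
Jun in UTC: 09:00-12:15, 13:15-15:45 (add 7h to convert from UTC-7).
Ulla in UTC: 09:15-12:00, 14:30-16:45 (subtract 2h to convert from UTC+2).
Jamal, Arjun, and Alice can make the full 16:00-17:00 slot — that's 3.

3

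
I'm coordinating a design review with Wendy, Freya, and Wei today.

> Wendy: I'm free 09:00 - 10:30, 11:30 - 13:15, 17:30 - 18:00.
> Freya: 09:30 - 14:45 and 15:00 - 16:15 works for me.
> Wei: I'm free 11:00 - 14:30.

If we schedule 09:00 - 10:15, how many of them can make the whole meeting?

Wendy can make the full 09:00-10:15 slot — that's 1.

1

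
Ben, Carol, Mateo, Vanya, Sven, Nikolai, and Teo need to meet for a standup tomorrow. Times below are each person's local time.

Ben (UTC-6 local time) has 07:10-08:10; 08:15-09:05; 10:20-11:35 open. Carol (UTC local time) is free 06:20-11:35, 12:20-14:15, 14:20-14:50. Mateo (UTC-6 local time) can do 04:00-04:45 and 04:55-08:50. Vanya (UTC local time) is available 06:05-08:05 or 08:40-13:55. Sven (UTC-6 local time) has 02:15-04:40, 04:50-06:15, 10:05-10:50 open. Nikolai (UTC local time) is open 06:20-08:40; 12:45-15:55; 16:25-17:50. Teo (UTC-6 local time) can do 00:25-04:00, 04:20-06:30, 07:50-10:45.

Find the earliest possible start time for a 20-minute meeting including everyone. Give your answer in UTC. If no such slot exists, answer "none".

Ben in UTC: 13:10-14:10, 14:15-15:05, 16:20-17:35 (add 6h to convert from UTC-6).
Carol in UTC: 06:20-11:35, 12:20-14:15, 14:20-14:50.
Mateo in UTC: 10:00-10:45, 10:55-14:50 (add 6h to convert from UTC-6).
Vanya in UTC: 06:05-08:05, 08:40-13:55.
Sven in UTC: 08:15-10:40, 10:50-12:15, 16:05-16:50 (add 6h to convert from UTC-6).
Nikolai in UTC: 06:20-08:40, 12:45-15:55, 16:25-17:50.
Teo in UTC: 06:25-10:00, 10:20-12:30, 13:50-16:45 (add 6h to convert from UTC-6).
Ben ∩ Carol: 13:10-14:10, 14:20-14:50.
Ben ∩ Carol ∩ Mateo: 13:10-14:10, 14:20-14:50.
Ben ∩ Carol ∩ Mateo ∩ Vanya: 13:10-13:55.
Ben ∩ Carol ∩ Mateo ∩ Vanya ∩ Sven: ∅.
Ben ∩ Carol ∩ Mateo ∩ Vanya ∩ Sven ∩ Nikolai: ∅.
Ben ∩ Carol ∩ Mateo ∩ Vanya ∩ Sven ∩ Nikolai ∩ Teo: ∅.
There is no time when everyone is free.
No common window is at least 20 minutes long.

none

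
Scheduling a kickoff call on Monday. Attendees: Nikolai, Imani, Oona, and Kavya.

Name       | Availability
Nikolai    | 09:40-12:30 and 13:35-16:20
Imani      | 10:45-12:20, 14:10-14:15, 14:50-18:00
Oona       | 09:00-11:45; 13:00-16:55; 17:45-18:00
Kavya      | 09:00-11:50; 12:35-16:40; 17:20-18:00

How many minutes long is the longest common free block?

90

Nikolai ∩ Imani: 10:45-12:20, 14:10-14:15, 14:50-16:20.
Nikolai ∩ Imani ∩ Oona: 10:45-11:45, 14:10-14:15, 14:50-16:20.
Nikolai ∩ Imani ∩ Oona ∩ Kavya: 10:45-11:45, 14:10-14:15, 14:50-16:20.
The longest is 14:50-16:20 at 90 minutes.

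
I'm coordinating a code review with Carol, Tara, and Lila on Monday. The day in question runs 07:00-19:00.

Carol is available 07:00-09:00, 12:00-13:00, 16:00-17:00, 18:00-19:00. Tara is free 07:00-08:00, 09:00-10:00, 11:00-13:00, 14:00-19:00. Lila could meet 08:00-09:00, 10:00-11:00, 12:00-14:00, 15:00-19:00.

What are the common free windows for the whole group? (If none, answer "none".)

Carol ∩ Tara: 07:00-08:00, 12:00-13:00, 16:00-17:00, 18:00-19:00.
Carol ∩ Tara ∩ Lila: 12:00-13:00, 16:00-17:00, 18:00-19:00.

12:00-13:00, 16:00-17:00, 18:00-19:00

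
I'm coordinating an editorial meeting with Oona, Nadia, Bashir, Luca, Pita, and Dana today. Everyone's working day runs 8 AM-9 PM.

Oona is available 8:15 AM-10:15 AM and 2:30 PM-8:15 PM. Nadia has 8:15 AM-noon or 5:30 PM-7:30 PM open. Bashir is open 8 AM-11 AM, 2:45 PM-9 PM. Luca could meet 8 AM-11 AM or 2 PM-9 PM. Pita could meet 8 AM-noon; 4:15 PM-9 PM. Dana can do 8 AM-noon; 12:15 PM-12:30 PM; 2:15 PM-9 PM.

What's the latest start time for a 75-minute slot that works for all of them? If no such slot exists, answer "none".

18:15

Oona ∩ Nadia: 08:15-10:15, 17:30-19:30.
Oona ∩ Nadia ∩ Bashir: 08:15-10:15, 17:30-19:30.
Oona ∩ Nadia ∩ Bashir ∩ Luca: 08:15-10:15, 17:30-19:30.
Oona ∩ Nadia ∩ Bashir ∩ Luca ∩ Pita: 08:15-10:15, 17:30-19:30.
Oona ∩ Nadia ∩ Bashir ∩ Luca ∩ Pita ∩ Dana: 08:15-10:15, 17:30-19:30.
The last common window of at least 75 minutes is 17:30-19:30; a 75-minute meeting can start as late as 18:15 and still end by 19:30.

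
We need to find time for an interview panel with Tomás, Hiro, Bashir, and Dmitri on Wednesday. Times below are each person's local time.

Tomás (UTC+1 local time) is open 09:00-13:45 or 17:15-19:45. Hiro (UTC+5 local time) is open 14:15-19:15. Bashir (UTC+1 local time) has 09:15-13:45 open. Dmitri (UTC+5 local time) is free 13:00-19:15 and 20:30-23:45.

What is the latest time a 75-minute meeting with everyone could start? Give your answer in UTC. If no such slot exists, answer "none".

11:30

Tomás in UTC: 08:00-12:45, 16:15-18:45 (subtract 1h to convert from UTC+1).
Hiro in UTC: 09:15-14:15 (subtract 5h to convert from UTC+5).
Bashir in UTC: 08:15-12:45 (subtract 1h to convert from UTC+1).
Dmitri in UTC: 08:00-14:15, 15:30-18:45 (subtract 5h to convert from UTC+5).
Tomás ∩ Hiro: 09:15-12:45.
Tomás ∩ Hiro ∩ Bashir: 09:15-12:45.
Tomás ∩ Hiro ∩ Bashir ∩ Dmitri: 09:15-12:45.
Those are the intersection windows.
The last common window of at least 75 minutes is 09:15-12:45; a 75-minute meeting can start as late as 11:30 and still end by 12:45.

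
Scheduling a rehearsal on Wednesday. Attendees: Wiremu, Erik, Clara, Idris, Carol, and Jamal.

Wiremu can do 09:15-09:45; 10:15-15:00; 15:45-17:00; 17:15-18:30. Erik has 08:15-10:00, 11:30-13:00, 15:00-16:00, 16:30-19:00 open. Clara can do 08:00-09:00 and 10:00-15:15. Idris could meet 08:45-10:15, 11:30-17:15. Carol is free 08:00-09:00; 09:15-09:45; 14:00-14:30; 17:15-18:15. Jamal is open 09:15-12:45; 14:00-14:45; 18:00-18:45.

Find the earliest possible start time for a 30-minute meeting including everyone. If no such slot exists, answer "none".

none

Wiremu ∩ Erik: 09:15-09:45, 11:30-13:00, 15:45-16:00, 16:30-17:00, 17:15-18:30.
Wiremu ∩ Erik ∩ Clara: 11:30-13:00.
Wiremu ∩ Erik ∩ Clara ∩ Idris: 11:30-13:00.
Wiremu ∩ Erik ∩ Clara ∩ Idris ∩ Carol: ∅.
Wiremu ∩ Erik ∩ Clara ∩ Idris ∩ Carol ∩ Jamal: ∅.
There is no time when everyone is free.
No common window is at least 30 minutes long.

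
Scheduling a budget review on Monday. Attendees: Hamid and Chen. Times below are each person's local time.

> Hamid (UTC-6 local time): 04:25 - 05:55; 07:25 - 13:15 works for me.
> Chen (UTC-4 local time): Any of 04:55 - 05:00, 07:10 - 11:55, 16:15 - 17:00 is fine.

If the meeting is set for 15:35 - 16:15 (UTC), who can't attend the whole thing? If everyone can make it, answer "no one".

Hamid in UTC: 10:25-11:55, 13:25-19:15 (add 6h to convert from UTC-6).
Chen in UTC: 08:55-09:00, 11:10-15:55, 20:15-21:00 (add 4h to convert from UTC-4).
Hamid: free for 15:35-16:15. Chen: not fully free for 15:35-16:15.

Chen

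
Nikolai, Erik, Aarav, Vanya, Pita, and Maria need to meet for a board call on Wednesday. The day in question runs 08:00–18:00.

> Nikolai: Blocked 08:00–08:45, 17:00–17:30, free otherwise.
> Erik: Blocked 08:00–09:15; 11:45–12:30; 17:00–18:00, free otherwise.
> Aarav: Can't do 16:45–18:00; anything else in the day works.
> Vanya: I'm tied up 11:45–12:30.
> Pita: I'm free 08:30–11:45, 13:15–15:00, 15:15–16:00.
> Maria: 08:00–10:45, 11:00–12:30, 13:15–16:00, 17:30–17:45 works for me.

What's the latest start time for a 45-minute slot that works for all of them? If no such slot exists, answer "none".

15:15

Nikolai free: 08:45-17:00, 17:30-18:00 (invert busy blocks within the working day).
Erik free: 09:15-11:45, 12:30-17:00 (invert busy blocks within the working day).
Aarav free: 08:00-16:45 (invert busy blocks within the working day).
Vanya free: 08:00-11:45, 12:30-18:00 (invert busy blocks within the working day).
Pita free: 08:30-11:45, 13:15-15:00, 15:15-16:00.
Maria free: 08:00-10:45, 11:00-12:30, 13:15-16:00, 17:30-17:45.
Nikolai ∩ Erik: 09:15-11:45, 12:30-17:00.
Nikolai ∩ Erik ∩ Aarav: 09:15-11:45, 12:30-16:45.
Nikolai ∩ Erik ∩ Aarav ∩ Vanya: 09:15-11:45, 12:30-16:45.
Nikolai ∩ Erik ∩ Aarav ∩ Vanya ∩ Pita: 09:15-11:45, 13:15-15:00, 15:15-16:00.
Nikolai ∩ Erik ∩ Aarav ∩ Vanya ∩ Pita ∩ Maria: 09:15-10:45, 11:00-11:45, 13:15-15:00, 15:15-16:00.
The last common window of at least 45 minutes is 15:15-16:00; a 45-minute meeting can start as late as 15:15 and still end by 16:00.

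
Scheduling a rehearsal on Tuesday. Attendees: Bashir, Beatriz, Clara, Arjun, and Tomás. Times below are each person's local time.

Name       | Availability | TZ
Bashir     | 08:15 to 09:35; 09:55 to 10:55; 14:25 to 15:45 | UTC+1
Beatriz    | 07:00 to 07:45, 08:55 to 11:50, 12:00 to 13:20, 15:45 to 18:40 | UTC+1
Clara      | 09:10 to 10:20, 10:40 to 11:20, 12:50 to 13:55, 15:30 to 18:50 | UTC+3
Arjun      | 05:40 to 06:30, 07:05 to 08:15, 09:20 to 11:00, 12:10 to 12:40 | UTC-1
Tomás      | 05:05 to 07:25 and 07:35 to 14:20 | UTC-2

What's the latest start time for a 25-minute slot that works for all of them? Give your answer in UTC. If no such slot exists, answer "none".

Bashir in UTC: 07:15-08:35, 08:55-09:55, 13:25-14:45 (subtract 1h to convert from UTC+1).
Beatriz in UTC: 06:00-06:45, 07:55-10:50, 11:00-12:20, 14:45-17:40 (subtract 1h to convert from UTC+1).
Clara in UTC: 06:10-07:20, 07:40-08:20, 09:50-10:55, 12:30-15:50 (subtract 3h to convert from UTC+3).
Arjun in UTC: 06:40-07:30, 08:05-09:15, 10:20-12:00, 13:10-13:40 (add 1h to convert from UTC-1).
Tomás in UTC: 07:05-09:25, 09:35-16:20 (add 2h to convert from UTC-2).
Bashir ∩ Beatriz: 07:55-08:35, 08:55-09:55.
Bashir ∩ Beatriz ∩ Clara: 07:55-08:20, 09:50-09:55.
Bashir ∩ Beatriz ∩ Clara ∩ Arjun: 08:05-08:20.
Bashir ∩ Beatriz ∩ Clara ∩ Arjun ∩ Tomás: 08:05-08:20.
Those are the intersection windows.
No common window is at least 25 minutes long.

none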